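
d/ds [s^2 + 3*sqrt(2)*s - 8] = 2*s + 3*sqrt(2)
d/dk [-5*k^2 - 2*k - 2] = -10*k - 2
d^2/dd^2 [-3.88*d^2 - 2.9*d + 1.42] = -7.76000000000000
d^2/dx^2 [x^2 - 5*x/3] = 2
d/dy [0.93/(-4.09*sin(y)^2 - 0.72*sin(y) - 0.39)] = (7.6074*sin(y) + 0.6696)*cos(y)/(4.09*sin(y)^2 + 0.72*sin(y) + 0.39)^2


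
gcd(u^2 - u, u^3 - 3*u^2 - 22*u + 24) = u - 1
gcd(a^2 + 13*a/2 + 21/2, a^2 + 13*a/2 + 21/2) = a^2 + 13*a/2 + 21/2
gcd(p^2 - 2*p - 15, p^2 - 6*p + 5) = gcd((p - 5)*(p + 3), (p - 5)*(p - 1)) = p - 5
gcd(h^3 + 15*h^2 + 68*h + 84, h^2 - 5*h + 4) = 1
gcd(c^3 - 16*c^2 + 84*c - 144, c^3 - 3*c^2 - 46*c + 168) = c^2 - 10*c + 24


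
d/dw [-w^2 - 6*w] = -2*w - 6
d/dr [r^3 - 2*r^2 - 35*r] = 3*r^2 - 4*r - 35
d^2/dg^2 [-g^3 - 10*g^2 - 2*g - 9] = -6*g - 20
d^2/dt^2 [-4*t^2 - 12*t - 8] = -8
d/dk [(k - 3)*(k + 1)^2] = (k + 1)*(3*k - 5)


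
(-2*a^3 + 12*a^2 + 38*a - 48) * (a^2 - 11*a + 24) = -2*a^5 + 34*a^4 - 142*a^3 - 178*a^2 + 1440*a - 1152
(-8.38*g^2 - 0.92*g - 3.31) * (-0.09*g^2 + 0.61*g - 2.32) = 0.7542*g^4 - 5.029*g^3 + 19.1783*g^2 + 0.1153*g + 7.6792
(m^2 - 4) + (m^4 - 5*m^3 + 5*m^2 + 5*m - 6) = m^4 - 5*m^3 + 6*m^2 + 5*m - 10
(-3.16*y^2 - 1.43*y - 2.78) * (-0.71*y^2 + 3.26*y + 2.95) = 2.2436*y^4 - 9.2863*y^3 - 12.01*y^2 - 13.2813*y - 8.201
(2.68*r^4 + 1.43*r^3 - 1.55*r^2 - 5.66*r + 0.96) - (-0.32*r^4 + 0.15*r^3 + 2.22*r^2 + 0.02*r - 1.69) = 3.0*r^4 + 1.28*r^3 - 3.77*r^2 - 5.68*r + 2.65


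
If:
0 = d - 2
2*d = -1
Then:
No Solution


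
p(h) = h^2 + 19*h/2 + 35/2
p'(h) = 2*h + 19/2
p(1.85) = 38.50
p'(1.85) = 13.20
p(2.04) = 41.04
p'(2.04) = 13.58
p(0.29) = 20.34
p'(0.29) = 10.08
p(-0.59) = 12.24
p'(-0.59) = 8.32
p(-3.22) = -2.72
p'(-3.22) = 3.06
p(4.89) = 87.87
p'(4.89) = 19.28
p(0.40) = 21.46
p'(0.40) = 10.30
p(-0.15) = 16.10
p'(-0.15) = 9.20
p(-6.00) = -3.50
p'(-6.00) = -2.50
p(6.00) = 110.50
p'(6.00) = 21.50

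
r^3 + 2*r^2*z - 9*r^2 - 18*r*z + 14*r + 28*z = (r - 7)*(r - 2)*(r + 2*z)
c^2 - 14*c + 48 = (c - 8)*(c - 6)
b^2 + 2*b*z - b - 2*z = (b - 1)*(b + 2*z)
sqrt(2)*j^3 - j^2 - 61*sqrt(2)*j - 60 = (j - 6*sqrt(2))*(j + 5*sqrt(2))*(sqrt(2)*j + 1)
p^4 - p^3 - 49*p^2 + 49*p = p*(p - 7)*(p - 1)*(p + 7)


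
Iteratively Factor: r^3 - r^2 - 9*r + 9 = (r + 3)*(r^2 - 4*r + 3) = (r - 3)*(r + 3)*(r - 1)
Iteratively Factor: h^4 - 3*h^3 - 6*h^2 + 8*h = (h + 2)*(h^3 - 5*h^2 + 4*h) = (h - 4)*(h + 2)*(h^2 - h) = h*(h - 4)*(h + 2)*(h - 1)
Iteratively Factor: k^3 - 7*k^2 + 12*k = (k - 4)*(k^2 - 3*k) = (k - 4)*(k - 3)*(k)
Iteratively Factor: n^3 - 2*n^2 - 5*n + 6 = (n - 1)*(n^2 - n - 6) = (n - 1)*(n + 2)*(n - 3)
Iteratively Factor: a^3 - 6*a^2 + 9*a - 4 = (a - 1)*(a^2 - 5*a + 4) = (a - 1)^2*(a - 4)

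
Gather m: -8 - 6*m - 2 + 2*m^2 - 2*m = 2*m^2 - 8*m - 10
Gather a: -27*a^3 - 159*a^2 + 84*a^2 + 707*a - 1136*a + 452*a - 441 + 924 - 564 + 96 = -27*a^3 - 75*a^2 + 23*a + 15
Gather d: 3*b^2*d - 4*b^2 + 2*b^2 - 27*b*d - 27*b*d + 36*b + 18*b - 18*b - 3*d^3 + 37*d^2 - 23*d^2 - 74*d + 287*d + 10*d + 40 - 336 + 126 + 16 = -2*b^2 + 36*b - 3*d^3 + 14*d^2 + d*(3*b^2 - 54*b + 223) - 154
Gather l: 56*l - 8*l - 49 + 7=48*l - 42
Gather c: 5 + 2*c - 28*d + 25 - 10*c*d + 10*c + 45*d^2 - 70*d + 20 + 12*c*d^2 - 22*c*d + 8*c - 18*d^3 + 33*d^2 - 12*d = c*(12*d^2 - 32*d + 20) - 18*d^3 + 78*d^2 - 110*d + 50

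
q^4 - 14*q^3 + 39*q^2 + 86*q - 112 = (q - 8)*(q - 7)*(q - 1)*(q + 2)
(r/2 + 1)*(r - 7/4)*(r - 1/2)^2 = r^4/2 - 3*r^3/8 - 7*r^2/4 + 57*r/32 - 7/16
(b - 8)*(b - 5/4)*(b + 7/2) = b^3 - 23*b^2/4 - 179*b/8 + 35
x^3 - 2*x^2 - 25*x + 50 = (x - 5)*(x - 2)*(x + 5)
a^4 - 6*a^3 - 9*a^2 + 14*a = a*(a - 7)*(a - 1)*(a + 2)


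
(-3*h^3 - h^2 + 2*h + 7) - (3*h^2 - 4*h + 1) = -3*h^3 - 4*h^2 + 6*h + 6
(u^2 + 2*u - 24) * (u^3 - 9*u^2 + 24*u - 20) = u^5 - 7*u^4 - 18*u^3 + 244*u^2 - 616*u + 480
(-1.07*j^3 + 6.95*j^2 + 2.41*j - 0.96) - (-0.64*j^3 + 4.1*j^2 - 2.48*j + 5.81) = -0.43*j^3 + 2.85*j^2 + 4.89*j - 6.77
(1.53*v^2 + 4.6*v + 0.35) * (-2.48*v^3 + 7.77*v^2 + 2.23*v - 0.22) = -3.7944*v^5 + 0.4801*v^4 + 38.2859*v^3 + 12.6409*v^2 - 0.2315*v - 0.077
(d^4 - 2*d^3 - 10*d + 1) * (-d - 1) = -d^5 + d^4 + 2*d^3 + 10*d^2 + 9*d - 1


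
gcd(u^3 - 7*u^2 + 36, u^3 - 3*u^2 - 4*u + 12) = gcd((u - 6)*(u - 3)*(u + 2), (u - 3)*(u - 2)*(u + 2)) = u^2 - u - 6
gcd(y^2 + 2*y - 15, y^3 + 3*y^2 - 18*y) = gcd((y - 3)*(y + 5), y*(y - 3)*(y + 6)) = y - 3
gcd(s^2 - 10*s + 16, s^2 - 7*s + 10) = s - 2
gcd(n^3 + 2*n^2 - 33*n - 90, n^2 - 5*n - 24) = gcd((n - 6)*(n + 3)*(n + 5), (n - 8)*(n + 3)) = n + 3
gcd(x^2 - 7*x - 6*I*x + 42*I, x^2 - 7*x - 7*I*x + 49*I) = x - 7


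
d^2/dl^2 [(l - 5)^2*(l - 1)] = 6*l - 22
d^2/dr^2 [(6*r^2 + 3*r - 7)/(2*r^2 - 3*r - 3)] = 12*(8*r^3 + 4*r^2 + 30*r - 13)/(8*r^6 - 36*r^5 + 18*r^4 + 81*r^3 - 27*r^2 - 81*r - 27)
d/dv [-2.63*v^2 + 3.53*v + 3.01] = 3.53 - 5.26*v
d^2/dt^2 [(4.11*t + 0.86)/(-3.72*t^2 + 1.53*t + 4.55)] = ((4.11*t + 0.86)*(7.44*t - 1.53)*(14.88*t - 3.06) + (91.7352*t - 6.1782)*(-3.72*t^2 + 1.53*t + 4.55))/(-3.72*t^2 + 1.53*t + 4.55)^3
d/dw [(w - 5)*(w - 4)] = 2*w - 9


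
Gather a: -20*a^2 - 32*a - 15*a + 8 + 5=-20*a^2 - 47*a + 13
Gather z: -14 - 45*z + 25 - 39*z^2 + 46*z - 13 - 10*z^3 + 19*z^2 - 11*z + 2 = -10*z^3 - 20*z^2 - 10*z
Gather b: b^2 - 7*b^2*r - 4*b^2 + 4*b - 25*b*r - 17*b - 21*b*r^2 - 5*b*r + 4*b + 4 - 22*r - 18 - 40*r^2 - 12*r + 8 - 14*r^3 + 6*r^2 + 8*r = b^2*(-7*r - 3) + b*(-21*r^2 - 30*r - 9) - 14*r^3 - 34*r^2 - 26*r - 6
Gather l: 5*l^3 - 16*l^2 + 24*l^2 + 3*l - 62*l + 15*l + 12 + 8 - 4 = 5*l^3 + 8*l^2 - 44*l + 16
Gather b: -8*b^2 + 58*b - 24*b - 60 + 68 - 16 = -8*b^2 + 34*b - 8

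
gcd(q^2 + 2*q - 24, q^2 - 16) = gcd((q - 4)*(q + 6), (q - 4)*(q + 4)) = q - 4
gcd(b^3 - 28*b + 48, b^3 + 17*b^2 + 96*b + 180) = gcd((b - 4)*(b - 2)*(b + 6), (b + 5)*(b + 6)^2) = b + 6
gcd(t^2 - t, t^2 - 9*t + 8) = t - 1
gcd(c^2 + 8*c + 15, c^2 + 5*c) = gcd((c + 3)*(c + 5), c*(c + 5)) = c + 5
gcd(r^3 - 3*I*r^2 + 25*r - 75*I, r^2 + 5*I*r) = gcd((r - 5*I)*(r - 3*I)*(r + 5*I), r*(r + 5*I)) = r + 5*I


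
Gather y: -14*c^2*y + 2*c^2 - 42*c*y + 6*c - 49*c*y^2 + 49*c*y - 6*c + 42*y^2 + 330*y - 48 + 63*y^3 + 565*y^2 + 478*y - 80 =2*c^2 + 63*y^3 + y^2*(607 - 49*c) + y*(-14*c^2 + 7*c + 808) - 128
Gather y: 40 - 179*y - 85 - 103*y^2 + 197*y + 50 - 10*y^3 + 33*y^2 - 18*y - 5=-10*y^3 - 70*y^2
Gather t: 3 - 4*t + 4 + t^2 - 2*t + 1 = t^2 - 6*t + 8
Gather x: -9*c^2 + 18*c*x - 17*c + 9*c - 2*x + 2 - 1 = -9*c^2 - 8*c + x*(18*c - 2) + 1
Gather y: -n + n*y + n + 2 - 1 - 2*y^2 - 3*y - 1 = -2*y^2 + y*(n - 3)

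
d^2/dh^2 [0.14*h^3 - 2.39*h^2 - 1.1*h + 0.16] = 0.84*h - 4.78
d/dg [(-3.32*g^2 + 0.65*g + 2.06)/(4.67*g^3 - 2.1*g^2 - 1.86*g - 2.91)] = (15.5044*g^4 - 6.071*g^3 - 21.3204*g^2 + 27.9744*g + 1.9401)/(21.8089*g^6 - 19.614*g^5 - 12.9624*g^4 - 19.3674*g^3 + 15.6816*g^2 + 10.8252*g + 8.4681)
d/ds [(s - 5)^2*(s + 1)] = 3*(s - 5)*(s - 1)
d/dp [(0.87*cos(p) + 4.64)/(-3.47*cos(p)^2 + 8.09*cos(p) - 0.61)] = (-3.0189*cos(p)^2 - 32.2016*cos(p) + 38.0683)*sin(p)/(12.0409*cos(p)^4 - 56.1446*cos(p)^3 + 69.6815*cos(p)^2 - 9.8698*cos(p) + 0.3721)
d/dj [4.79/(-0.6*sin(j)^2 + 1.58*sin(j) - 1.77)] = (5.748*sin(j) - 7.5682)*cos(j)/(0.6*sin(j)^2 - 1.58*sin(j) + 1.77)^2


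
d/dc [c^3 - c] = 3*c^2 - 1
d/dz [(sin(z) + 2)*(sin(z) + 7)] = (2*sin(z) + 9)*cos(z)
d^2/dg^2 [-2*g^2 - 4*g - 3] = -4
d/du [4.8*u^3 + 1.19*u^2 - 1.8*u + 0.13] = 14.4*u^2 + 2.38*u - 1.8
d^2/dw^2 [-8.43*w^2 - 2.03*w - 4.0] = -16.8600000000000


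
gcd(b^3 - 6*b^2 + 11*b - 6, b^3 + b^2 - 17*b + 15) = b^2 - 4*b + 3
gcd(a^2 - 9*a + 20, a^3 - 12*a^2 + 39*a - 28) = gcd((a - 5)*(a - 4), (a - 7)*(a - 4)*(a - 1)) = a - 4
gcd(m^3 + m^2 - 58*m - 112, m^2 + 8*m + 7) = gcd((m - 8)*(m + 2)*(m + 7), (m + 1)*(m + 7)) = m + 7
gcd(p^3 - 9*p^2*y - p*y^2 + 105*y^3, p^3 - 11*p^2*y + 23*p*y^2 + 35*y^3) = p^2 - 12*p*y + 35*y^2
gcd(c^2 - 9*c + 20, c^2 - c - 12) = c - 4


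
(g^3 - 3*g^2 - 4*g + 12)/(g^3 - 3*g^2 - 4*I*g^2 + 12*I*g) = (g^2 - 4)/(g*(g - 4*I))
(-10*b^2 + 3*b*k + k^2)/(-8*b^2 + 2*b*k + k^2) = (5*b + k)/(4*b + k)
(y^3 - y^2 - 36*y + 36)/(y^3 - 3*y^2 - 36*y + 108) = (y - 1)/(y - 3)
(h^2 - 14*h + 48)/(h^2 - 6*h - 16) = (h - 6)/(h + 2)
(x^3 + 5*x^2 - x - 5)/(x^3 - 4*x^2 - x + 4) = (x + 5)/(x - 4)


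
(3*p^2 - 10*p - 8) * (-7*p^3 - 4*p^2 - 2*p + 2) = -21*p^5 + 58*p^4 + 90*p^3 + 58*p^2 - 4*p - 16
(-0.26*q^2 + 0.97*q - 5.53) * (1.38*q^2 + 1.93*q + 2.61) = -0.3588*q^4 + 0.8368*q^3 - 6.4379*q^2 - 8.1412*q - 14.4333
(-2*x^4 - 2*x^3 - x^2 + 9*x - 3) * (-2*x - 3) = 4*x^5 + 10*x^4 + 8*x^3 - 15*x^2 - 21*x + 9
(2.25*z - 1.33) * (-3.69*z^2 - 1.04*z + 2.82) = -8.3025*z^3 + 2.5677*z^2 + 7.7282*z - 3.7506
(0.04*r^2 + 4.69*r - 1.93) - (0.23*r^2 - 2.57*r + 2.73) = -0.19*r^2 + 7.26*r - 4.66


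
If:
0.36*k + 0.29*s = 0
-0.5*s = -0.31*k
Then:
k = 0.00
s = 0.00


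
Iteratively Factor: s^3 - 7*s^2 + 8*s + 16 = (s - 4)*(s^2 - 3*s - 4) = (s - 4)*(s + 1)*(s - 4)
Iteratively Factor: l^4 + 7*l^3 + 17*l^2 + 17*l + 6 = (l + 1)*(l^3 + 6*l^2 + 11*l + 6) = (l + 1)*(l + 2)*(l^2 + 4*l + 3) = (l + 1)*(l + 2)*(l + 3)*(l + 1)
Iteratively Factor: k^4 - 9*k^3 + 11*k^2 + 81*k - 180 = (k - 5)*(k^3 - 4*k^2 - 9*k + 36) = (k - 5)*(k - 3)*(k^2 - k - 12) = (k - 5)*(k - 4)*(k - 3)*(k + 3)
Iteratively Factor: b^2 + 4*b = (b)*(b + 4)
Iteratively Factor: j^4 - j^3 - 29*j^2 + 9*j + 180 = (j + 3)*(j^3 - 4*j^2 - 17*j + 60) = (j - 5)*(j + 3)*(j^2 + j - 12) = (j - 5)*(j + 3)*(j + 4)*(j - 3)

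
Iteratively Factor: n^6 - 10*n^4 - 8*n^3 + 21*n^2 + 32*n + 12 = (n - 2)*(n^5 + 2*n^4 - 6*n^3 - 20*n^2 - 19*n - 6) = (n - 2)*(n + 1)*(n^4 + n^3 - 7*n^2 - 13*n - 6) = (n - 2)*(n + 1)^2*(n^3 - 7*n - 6) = (n - 2)*(n + 1)^2*(n + 2)*(n^2 - 2*n - 3) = (n - 3)*(n - 2)*(n + 1)^2*(n + 2)*(n + 1)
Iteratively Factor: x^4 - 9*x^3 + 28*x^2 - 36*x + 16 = (x - 2)*(x^3 - 7*x^2 + 14*x - 8) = (x - 2)^2*(x^2 - 5*x + 4) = (x - 2)^2*(x - 1)*(x - 4)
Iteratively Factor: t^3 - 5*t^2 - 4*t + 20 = (t - 2)*(t^2 - 3*t - 10) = (t - 2)*(t + 2)*(t - 5)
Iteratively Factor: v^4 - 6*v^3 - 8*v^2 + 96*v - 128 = (v - 4)*(v^3 - 2*v^2 - 16*v + 32) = (v - 4)*(v + 4)*(v^2 - 6*v + 8) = (v - 4)*(v - 2)*(v + 4)*(v - 4)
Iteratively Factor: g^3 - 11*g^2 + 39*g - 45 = (g - 5)*(g^2 - 6*g + 9) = (g - 5)*(g - 3)*(g - 3)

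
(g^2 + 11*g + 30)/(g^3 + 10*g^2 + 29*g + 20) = (g + 6)/(g^2 + 5*g + 4)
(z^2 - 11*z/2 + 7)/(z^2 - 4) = (z - 7/2)/(z + 2)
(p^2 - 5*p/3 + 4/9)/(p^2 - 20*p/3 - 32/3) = (-9*p^2 + 15*p - 4)/(3*(-3*p^2 + 20*p + 32))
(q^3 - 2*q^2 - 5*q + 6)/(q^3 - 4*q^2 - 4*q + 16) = (q^2 - 4*q + 3)/(q^2 - 6*q + 8)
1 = 1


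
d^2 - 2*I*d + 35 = (d - 7*I)*(d + 5*I)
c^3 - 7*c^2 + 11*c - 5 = (c - 5)*(c - 1)^2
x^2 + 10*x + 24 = (x + 4)*(x + 6)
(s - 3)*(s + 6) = s^2 + 3*s - 18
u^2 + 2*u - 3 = (u - 1)*(u + 3)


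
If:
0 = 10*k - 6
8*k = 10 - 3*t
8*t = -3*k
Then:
No Solution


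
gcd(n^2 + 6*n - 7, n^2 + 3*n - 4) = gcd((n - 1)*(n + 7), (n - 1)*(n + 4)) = n - 1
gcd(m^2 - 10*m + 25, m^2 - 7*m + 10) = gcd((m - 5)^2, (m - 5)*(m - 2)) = m - 5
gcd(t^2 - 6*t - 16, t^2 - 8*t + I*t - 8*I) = t - 8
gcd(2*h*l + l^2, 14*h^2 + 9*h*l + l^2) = 2*h + l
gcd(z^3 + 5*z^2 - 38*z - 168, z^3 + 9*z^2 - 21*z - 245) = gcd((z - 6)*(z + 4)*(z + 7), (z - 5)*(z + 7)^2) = z + 7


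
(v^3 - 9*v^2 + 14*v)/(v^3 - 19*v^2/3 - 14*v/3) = 3*(v - 2)/(3*v + 2)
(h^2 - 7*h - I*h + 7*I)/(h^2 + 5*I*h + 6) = (h - 7)/(h + 6*I)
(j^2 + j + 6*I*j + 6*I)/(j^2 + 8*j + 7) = (j + 6*I)/(j + 7)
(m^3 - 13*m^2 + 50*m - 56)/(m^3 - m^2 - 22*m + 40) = (m - 7)/(m + 5)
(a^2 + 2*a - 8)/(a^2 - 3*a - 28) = (a - 2)/(a - 7)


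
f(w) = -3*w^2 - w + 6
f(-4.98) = -63.42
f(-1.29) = 2.30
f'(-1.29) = 6.74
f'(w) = -6*w - 1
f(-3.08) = -19.38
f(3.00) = -24.00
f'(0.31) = -2.86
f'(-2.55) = 14.30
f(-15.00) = -654.00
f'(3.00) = -19.00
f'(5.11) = -31.66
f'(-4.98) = 28.88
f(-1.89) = -2.83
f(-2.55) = -10.96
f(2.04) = -8.52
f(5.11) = -77.45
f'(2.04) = -13.24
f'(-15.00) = 89.00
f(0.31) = 5.40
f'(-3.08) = 17.48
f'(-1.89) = 10.34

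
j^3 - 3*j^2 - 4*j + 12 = (j - 3)*(j - 2)*(j + 2)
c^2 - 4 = (c - 2)*(c + 2)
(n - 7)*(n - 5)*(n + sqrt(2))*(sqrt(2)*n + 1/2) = sqrt(2)*n^4 - 12*sqrt(2)*n^3 + 5*n^3/2 - 30*n^2 + 71*sqrt(2)*n^2/2 - 6*sqrt(2)*n + 175*n/2 + 35*sqrt(2)/2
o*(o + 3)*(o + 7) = o^3 + 10*o^2 + 21*o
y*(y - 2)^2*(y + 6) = y^4 + 2*y^3 - 20*y^2 + 24*y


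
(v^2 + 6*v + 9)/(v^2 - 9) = (v + 3)/(v - 3)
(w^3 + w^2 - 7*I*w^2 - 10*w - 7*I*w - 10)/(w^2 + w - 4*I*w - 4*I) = (w^2 - 7*I*w - 10)/(w - 4*I)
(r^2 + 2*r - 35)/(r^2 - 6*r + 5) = (r + 7)/(r - 1)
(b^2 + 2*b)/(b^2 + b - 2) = b/(b - 1)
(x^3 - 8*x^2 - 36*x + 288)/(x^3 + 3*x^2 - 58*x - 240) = (x - 6)/(x + 5)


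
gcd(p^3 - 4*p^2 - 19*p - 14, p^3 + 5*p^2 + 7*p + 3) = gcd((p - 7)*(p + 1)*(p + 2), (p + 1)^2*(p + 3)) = p + 1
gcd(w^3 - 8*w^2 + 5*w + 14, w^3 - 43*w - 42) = w^2 - 6*w - 7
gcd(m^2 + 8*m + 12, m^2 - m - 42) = m + 6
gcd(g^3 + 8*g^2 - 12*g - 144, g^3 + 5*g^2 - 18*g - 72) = g^2 + 2*g - 24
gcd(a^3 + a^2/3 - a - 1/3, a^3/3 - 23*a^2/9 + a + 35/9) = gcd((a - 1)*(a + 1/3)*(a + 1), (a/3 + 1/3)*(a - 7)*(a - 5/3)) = a + 1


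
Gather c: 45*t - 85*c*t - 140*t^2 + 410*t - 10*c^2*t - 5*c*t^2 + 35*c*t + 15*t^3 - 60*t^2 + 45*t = -10*c^2*t + c*(-5*t^2 - 50*t) + 15*t^3 - 200*t^2 + 500*t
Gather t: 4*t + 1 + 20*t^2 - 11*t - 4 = 20*t^2 - 7*t - 3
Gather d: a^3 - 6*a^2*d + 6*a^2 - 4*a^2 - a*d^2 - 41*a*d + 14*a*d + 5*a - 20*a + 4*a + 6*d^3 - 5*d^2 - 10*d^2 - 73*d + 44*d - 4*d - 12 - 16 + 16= a^3 + 2*a^2 - 11*a + 6*d^3 + d^2*(-a - 15) + d*(-6*a^2 - 27*a - 33) - 12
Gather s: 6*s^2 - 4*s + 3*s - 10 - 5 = 6*s^2 - s - 15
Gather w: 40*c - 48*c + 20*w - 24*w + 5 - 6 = -8*c - 4*w - 1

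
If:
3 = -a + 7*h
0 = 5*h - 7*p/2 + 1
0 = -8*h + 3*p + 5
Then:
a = 209/26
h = 41/26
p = 33/13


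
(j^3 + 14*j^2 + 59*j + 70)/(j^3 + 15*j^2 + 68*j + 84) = (j + 5)/(j + 6)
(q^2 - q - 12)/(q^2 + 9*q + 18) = (q - 4)/(q + 6)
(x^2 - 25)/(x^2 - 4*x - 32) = (25 - x^2)/(-x^2 + 4*x + 32)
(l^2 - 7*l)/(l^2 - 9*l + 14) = l/(l - 2)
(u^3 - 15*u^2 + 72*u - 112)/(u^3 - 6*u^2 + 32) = (u - 7)/(u + 2)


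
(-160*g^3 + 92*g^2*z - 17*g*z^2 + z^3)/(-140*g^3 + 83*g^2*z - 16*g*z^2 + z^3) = (-8*g + z)/(-7*g + z)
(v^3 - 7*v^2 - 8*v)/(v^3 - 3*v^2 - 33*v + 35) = v*(v^2 - 7*v - 8)/(v^3 - 3*v^2 - 33*v + 35)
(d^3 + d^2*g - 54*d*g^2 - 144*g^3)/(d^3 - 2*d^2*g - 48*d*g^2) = (d + 3*g)/d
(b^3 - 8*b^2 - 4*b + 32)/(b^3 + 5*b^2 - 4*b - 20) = (b - 8)/(b + 5)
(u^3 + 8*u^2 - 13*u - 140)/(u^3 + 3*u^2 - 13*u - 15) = (u^2 + 3*u - 28)/(u^2 - 2*u - 3)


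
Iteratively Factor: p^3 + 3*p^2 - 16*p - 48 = (p - 4)*(p^2 + 7*p + 12) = (p - 4)*(p + 3)*(p + 4)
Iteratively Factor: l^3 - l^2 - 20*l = (l + 4)*(l^2 - 5*l) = (l - 5)*(l + 4)*(l)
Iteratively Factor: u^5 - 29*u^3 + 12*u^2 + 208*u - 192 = (u - 1)*(u^4 + u^3 - 28*u^2 - 16*u + 192) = (u - 1)*(u + 4)*(u^3 - 3*u^2 - 16*u + 48) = (u - 3)*(u - 1)*(u + 4)*(u^2 - 16) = (u - 3)*(u - 1)*(u + 4)^2*(u - 4)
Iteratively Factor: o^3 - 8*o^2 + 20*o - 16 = (o - 4)*(o^2 - 4*o + 4) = (o - 4)*(o - 2)*(o - 2)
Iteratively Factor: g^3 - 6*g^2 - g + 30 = (g - 5)*(g^2 - g - 6) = (g - 5)*(g - 3)*(g + 2)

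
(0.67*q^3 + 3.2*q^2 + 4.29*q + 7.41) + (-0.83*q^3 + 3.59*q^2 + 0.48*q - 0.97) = -0.16*q^3 + 6.79*q^2 + 4.77*q + 6.44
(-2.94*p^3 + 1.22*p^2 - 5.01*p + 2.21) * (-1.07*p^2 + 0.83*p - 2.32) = 3.1458*p^5 - 3.7456*p^4 + 13.1941*p^3 - 9.3534*p^2 + 13.4575*p - 5.1272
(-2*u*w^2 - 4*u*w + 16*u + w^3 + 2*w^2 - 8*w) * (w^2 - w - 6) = -2*u*w^4 - 2*u*w^3 + 32*u*w^2 + 8*u*w - 96*u + w^5 + w^4 - 16*w^3 - 4*w^2 + 48*w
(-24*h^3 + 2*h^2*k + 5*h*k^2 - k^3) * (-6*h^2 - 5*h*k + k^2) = 144*h^5 + 108*h^4*k - 64*h^3*k^2 - 17*h^2*k^3 + 10*h*k^4 - k^5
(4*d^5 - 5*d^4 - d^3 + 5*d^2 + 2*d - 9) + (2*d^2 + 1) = 4*d^5 - 5*d^4 - d^3 + 7*d^2 + 2*d - 8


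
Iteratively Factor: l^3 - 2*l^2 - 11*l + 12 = (l + 3)*(l^2 - 5*l + 4) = (l - 4)*(l + 3)*(l - 1)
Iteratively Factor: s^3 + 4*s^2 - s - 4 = (s + 1)*(s^2 + 3*s - 4) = (s - 1)*(s + 1)*(s + 4)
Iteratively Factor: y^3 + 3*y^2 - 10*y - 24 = (y + 4)*(y^2 - y - 6) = (y + 2)*(y + 4)*(y - 3)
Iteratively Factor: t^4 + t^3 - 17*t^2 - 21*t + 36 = (t - 1)*(t^3 + 2*t^2 - 15*t - 36) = (t - 1)*(t + 3)*(t^2 - t - 12) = (t - 4)*(t - 1)*(t + 3)*(t + 3)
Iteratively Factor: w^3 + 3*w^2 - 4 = (w - 1)*(w^2 + 4*w + 4) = (w - 1)*(w + 2)*(w + 2)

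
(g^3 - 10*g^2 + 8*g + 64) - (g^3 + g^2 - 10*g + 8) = -11*g^2 + 18*g + 56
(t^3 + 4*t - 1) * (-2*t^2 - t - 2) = -2*t^5 - t^4 - 10*t^3 - 2*t^2 - 7*t + 2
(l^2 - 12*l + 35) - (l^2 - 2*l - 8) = 43 - 10*l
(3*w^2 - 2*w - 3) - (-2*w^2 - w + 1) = 5*w^2 - w - 4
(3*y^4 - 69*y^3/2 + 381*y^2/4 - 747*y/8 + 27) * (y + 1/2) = 3*y^5 - 33*y^4 + 78*y^3 - 183*y^2/4 - 315*y/16 + 27/2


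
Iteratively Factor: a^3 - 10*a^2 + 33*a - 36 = (a - 4)*(a^2 - 6*a + 9) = (a - 4)*(a - 3)*(a - 3)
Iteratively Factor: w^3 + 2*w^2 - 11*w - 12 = (w - 3)*(w^2 + 5*w + 4) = (w - 3)*(w + 4)*(w + 1)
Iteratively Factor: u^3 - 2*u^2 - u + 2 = (u + 1)*(u^2 - 3*u + 2) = (u - 2)*(u + 1)*(u - 1)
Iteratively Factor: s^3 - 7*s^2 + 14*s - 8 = (s - 4)*(s^2 - 3*s + 2) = (s - 4)*(s - 1)*(s - 2)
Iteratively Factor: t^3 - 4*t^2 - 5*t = (t + 1)*(t^2 - 5*t) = (t - 5)*(t + 1)*(t)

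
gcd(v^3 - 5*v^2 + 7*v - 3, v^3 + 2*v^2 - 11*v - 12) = v - 3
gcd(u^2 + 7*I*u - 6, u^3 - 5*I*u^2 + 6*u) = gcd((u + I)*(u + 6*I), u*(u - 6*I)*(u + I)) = u + I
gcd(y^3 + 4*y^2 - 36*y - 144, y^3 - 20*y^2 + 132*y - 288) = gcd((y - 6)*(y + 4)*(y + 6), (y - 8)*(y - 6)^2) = y - 6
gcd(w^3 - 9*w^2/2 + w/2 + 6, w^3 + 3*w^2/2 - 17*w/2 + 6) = w - 3/2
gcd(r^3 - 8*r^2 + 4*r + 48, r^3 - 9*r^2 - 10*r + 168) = r - 6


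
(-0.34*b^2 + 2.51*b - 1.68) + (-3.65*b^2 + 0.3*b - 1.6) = -3.99*b^2 + 2.81*b - 3.28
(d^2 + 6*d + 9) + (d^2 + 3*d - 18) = 2*d^2 + 9*d - 9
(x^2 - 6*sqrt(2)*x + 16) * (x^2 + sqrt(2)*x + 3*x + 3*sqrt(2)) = x^4 - 5*sqrt(2)*x^3 + 3*x^3 - 15*sqrt(2)*x^2 + 4*x^2 + 12*x + 16*sqrt(2)*x + 48*sqrt(2)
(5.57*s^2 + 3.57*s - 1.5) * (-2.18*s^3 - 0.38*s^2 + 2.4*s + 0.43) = -12.1426*s^5 - 9.8992*s^4 + 15.2814*s^3 + 11.5331*s^2 - 2.0649*s - 0.645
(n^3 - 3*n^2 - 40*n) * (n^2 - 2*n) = n^5 - 5*n^4 - 34*n^3 + 80*n^2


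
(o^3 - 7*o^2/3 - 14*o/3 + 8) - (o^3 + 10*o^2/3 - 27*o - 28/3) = -17*o^2/3 + 67*o/3 + 52/3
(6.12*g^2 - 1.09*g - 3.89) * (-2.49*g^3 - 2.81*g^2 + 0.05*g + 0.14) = -15.2388*g^5 - 14.4831*g^4 + 13.055*g^3 + 11.7332*g^2 - 0.3471*g - 0.5446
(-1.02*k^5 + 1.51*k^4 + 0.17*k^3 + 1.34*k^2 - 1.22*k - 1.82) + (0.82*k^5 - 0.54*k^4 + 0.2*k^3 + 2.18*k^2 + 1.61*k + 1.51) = -0.2*k^5 + 0.97*k^4 + 0.37*k^3 + 3.52*k^2 + 0.39*k - 0.31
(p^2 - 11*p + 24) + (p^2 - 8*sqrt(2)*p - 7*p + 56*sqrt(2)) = 2*p^2 - 18*p - 8*sqrt(2)*p + 24 + 56*sqrt(2)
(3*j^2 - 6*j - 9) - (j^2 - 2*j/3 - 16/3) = 2*j^2 - 16*j/3 - 11/3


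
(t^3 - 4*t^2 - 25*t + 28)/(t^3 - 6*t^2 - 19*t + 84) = (t - 1)/(t - 3)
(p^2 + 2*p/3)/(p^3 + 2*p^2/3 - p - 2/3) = p/(p^2 - 1)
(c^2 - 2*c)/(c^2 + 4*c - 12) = c/(c + 6)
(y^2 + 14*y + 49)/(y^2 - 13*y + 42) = (y^2 + 14*y + 49)/(y^2 - 13*y + 42)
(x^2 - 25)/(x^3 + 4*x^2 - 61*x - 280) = (x - 5)/(x^2 - x - 56)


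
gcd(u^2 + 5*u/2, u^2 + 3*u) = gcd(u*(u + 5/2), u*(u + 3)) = u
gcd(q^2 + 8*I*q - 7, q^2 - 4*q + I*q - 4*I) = q + I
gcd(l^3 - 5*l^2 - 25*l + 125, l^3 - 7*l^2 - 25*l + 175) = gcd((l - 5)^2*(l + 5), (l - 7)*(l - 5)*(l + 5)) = l^2 - 25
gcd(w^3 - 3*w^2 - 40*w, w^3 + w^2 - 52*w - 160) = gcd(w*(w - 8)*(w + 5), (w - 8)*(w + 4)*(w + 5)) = w^2 - 3*w - 40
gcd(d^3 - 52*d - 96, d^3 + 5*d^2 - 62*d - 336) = d^2 - 2*d - 48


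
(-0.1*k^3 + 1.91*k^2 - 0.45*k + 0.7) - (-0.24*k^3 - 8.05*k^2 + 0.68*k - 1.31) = 0.14*k^3 + 9.96*k^2 - 1.13*k + 2.01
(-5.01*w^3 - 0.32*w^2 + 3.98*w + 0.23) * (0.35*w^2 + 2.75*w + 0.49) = -1.7535*w^5 - 13.8895*w^4 - 1.9419*w^3 + 10.8687*w^2 + 2.5827*w + 0.1127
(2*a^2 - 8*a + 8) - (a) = 2*a^2 - 9*a + 8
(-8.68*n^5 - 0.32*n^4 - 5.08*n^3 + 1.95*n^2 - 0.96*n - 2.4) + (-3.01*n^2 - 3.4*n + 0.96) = -8.68*n^5 - 0.32*n^4 - 5.08*n^3 - 1.06*n^2 - 4.36*n - 1.44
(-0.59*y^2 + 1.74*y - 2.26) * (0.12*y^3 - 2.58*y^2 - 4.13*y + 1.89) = -0.0708*y^5 + 1.731*y^4 - 2.3237*y^3 - 2.4705*y^2 + 12.6224*y - 4.2714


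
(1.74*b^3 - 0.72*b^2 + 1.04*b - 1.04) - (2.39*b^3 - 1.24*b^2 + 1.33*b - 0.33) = -0.65*b^3 + 0.52*b^2 - 0.29*b - 0.71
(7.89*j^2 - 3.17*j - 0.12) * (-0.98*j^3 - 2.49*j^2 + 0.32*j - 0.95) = -7.7322*j^5 - 16.5395*j^4 + 10.5357*j^3 - 8.2111*j^2 + 2.9731*j + 0.114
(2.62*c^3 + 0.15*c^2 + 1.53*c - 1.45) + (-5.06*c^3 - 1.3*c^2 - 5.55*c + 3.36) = -2.44*c^3 - 1.15*c^2 - 4.02*c + 1.91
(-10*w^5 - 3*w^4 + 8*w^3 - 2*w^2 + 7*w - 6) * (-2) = 20*w^5 + 6*w^4 - 16*w^3 + 4*w^2 - 14*w + 12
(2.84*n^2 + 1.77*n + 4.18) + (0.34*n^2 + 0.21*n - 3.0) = 3.18*n^2 + 1.98*n + 1.18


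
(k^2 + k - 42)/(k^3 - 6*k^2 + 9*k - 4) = (k^2 + k - 42)/(k^3 - 6*k^2 + 9*k - 4)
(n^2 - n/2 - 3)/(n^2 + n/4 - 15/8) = 4*(n - 2)/(4*n - 5)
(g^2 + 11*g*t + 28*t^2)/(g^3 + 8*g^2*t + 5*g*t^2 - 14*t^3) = (-g - 4*t)/(-g^2 - g*t + 2*t^2)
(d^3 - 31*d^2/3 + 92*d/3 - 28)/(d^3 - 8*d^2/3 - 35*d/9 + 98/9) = 3*(d^2 - 8*d + 12)/(3*d^2 - d - 14)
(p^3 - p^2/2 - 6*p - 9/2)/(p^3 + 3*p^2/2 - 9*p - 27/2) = (p + 1)/(p + 3)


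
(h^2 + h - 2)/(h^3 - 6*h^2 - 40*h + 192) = (h^2 + h - 2)/(h^3 - 6*h^2 - 40*h + 192)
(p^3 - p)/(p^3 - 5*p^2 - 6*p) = (p - 1)/(p - 6)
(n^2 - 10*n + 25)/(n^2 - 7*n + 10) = (n - 5)/(n - 2)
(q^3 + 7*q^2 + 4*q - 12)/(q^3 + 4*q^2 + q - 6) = (q + 6)/(q + 3)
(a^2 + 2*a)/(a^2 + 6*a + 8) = a/(a + 4)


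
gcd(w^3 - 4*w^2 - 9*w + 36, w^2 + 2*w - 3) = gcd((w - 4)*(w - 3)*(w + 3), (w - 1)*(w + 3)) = w + 3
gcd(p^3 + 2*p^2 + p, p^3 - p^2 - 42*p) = p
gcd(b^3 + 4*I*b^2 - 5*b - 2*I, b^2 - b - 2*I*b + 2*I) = 1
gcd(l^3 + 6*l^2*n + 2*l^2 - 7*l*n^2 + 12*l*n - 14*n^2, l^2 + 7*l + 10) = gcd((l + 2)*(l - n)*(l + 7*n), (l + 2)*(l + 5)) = l + 2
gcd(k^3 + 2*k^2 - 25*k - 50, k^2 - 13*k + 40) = k - 5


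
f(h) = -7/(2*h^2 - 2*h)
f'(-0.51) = -11.92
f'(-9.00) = -0.00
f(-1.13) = -1.45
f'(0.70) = 31.75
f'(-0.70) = -5.93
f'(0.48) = -2.25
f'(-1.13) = -1.97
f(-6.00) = -0.08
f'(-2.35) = -0.32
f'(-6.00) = -0.03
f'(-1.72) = -0.71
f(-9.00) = -0.04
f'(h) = -7*(2 - 4*h)/(2*h^2 - 2*h)^2 = 7*(2*h - 1)/(2*h^2*(h - 1)^2)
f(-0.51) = -4.54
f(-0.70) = -2.94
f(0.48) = 14.02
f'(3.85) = 0.19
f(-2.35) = -0.44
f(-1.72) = -0.75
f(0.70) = 16.67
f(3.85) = -0.32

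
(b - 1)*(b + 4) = b^2 + 3*b - 4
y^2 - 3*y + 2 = (y - 2)*(y - 1)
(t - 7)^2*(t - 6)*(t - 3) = t^4 - 23*t^3 + 193*t^2 - 693*t + 882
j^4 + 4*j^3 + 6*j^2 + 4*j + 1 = (j + 1)^4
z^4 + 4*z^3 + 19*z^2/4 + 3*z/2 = z*(z + 1/2)*(z + 3/2)*(z + 2)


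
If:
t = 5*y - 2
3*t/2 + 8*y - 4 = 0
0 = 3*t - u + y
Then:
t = 8/31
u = 38/31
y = 14/31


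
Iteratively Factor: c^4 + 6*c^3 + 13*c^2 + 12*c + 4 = (c + 1)*(c^3 + 5*c^2 + 8*c + 4) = (c + 1)*(c + 2)*(c^2 + 3*c + 2) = (c + 1)^2*(c + 2)*(c + 2)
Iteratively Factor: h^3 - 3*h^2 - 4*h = (h + 1)*(h^2 - 4*h) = (h - 4)*(h + 1)*(h)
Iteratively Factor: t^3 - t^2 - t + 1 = (t - 1)*(t^2 - 1) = (t - 1)*(t + 1)*(t - 1)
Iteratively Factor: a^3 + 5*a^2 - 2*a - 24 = (a - 2)*(a^2 + 7*a + 12) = (a - 2)*(a + 4)*(a + 3)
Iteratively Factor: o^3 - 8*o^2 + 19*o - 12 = (o - 3)*(o^2 - 5*o + 4) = (o - 4)*(o - 3)*(o - 1)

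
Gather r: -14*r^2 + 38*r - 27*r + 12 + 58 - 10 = -14*r^2 + 11*r + 60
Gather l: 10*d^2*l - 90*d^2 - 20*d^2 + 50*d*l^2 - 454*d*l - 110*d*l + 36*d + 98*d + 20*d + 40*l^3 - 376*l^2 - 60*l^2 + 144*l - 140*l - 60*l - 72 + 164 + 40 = -110*d^2 + 154*d + 40*l^3 + l^2*(50*d - 436) + l*(10*d^2 - 564*d - 56) + 132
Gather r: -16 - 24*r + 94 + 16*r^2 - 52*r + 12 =16*r^2 - 76*r + 90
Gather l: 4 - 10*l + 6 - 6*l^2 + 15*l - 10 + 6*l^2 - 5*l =0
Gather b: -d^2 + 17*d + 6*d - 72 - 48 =-d^2 + 23*d - 120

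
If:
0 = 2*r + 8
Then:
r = -4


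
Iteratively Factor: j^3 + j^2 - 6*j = (j + 3)*(j^2 - 2*j) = j*(j + 3)*(j - 2)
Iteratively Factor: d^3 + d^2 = (d)*(d^2 + d) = d*(d + 1)*(d)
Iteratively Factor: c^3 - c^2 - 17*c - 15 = (c - 5)*(c^2 + 4*c + 3) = (c - 5)*(c + 3)*(c + 1)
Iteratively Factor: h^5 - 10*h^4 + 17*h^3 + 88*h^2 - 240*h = (h + 3)*(h^4 - 13*h^3 + 56*h^2 - 80*h) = h*(h + 3)*(h^3 - 13*h^2 + 56*h - 80) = h*(h - 4)*(h + 3)*(h^2 - 9*h + 20) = h*(h - 4)^2*(h + 3)*(h - 5)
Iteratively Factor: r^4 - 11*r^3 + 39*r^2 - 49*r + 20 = (r - 1)*(r^3 - 10*r^2 + 29*r - 20) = (r - 1)^2*(r^2 - 9*r + 20) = (r - 5)*(r - 1)^2*(r - 4)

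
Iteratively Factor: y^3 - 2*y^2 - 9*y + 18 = (y - 3)*(y^2 + y - 6) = (y - 3)*(y + 3)*(y - 2)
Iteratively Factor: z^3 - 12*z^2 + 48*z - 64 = (z - 4)*(z^2 - 8*z + 16) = (z - 4)^2*(z - 4)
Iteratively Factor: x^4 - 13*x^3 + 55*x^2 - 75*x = (x - 5)*(x^3 - 8*x^2 + 15*x) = (x - 5)^2*(x^2 - 3*x) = (x - 5)^2*(x - 3)*(x)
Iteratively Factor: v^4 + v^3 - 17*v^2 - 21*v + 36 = (v + 3)*(v^3 - 2*v^2 - 11*v + 12) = (v - 1)*(v + 3)*(v^2 - v - 12) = (v - 4)*(v - 1)*(v + 3)*(v + 3)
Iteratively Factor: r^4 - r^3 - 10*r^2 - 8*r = (r + 1)*(r^3 - 2*r^2 - 8*r) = r*(r + 1)*(r^2 - 2*r - 8) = r*(r - 4)*(r + 1)*(r + 2)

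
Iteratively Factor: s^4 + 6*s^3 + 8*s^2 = (s)*(s^3 + 6*s^2 + 8*s) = s^2*(s^2 + 6*s + 8) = s^2*(s + 2)*(s + 4)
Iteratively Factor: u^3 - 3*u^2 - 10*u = (u)*(u^2 - 3*u - 10) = u*(u - 5)*(u + 2)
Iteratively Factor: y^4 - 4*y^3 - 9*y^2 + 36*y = (y + 3)*(y^3 - 7*y^2 + 12*y) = (y - 3)*(y + 3)*(y^2 - 4*y) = y*(y - 3)*(y + 3)*(y - 4)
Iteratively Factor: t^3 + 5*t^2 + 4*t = (t + 1)*(t^2 + 4*t) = (t + 1)*(t + 4)*(t)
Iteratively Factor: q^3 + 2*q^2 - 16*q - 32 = (q + 4)*(q^2 - 2*q - 8) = (q + 2)*(q + 4)*(q - 4)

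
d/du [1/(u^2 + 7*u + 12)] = (-2*u - 7)/(u^2 + 7*u + 12)^2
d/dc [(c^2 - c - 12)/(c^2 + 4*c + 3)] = 5/(c^2 + 2*c + 1)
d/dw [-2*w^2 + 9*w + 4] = 9 - 4*w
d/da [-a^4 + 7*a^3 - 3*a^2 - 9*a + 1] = -4*a^3 + 21*a^2 - 6*a - 9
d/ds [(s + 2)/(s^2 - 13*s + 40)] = (s^2 - 13*s - (s + 2)*(2*s - 13) + 40)/(s^2 - 13*s + 40)^2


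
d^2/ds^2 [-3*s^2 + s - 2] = -6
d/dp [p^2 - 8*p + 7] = 2*p - 8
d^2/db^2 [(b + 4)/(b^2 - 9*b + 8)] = 2*((5 - 3*b)*(b^2 - 9*b + 8) + (b + 4)*(2*b - 9)^2)/(b^2 - 9*b + 8)^3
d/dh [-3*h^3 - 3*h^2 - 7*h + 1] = -9*h^2 - 6*h - 7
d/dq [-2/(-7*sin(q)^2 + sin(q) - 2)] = 2*(1 - 14*sin(q))*cos(q)/(7*sin(q)^2 - sin(q) + 2)^2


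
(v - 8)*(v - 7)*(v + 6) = v^3 - 9*v^2 - 34*v + 336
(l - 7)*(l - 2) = l^2 - 9*l + 14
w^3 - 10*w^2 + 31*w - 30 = (w - 5)*(w - 3)*(w - 2)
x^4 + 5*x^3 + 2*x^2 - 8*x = x*(x - 1)*(x + 2)*(x + 4)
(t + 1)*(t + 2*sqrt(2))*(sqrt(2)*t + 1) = sqrt(2)*t^3 + sqrt(2)*t^2 + 5*t^2 + 2*sqrt(2)*t + 5*t + 2*sqrt(2)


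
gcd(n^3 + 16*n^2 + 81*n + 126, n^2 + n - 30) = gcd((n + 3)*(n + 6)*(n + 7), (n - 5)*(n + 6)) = n + 6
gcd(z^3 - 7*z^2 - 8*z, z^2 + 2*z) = z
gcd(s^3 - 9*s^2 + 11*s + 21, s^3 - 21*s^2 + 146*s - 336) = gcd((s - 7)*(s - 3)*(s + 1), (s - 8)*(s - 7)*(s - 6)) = s - 7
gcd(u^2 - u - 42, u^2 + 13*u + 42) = u + 6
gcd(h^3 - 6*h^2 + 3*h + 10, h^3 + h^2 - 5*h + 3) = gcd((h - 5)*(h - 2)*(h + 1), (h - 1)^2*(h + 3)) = 1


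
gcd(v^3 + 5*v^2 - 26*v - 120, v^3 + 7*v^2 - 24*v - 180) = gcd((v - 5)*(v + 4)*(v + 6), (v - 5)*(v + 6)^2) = v^2 + v - 30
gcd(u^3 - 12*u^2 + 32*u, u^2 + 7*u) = u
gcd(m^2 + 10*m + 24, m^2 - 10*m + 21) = 1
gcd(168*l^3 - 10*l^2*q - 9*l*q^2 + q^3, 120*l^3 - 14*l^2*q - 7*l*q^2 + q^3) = -24*l^2 - 2*l*q + q^2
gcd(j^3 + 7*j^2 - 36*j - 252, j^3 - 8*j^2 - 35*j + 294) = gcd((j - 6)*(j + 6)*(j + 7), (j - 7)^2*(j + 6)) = j + 6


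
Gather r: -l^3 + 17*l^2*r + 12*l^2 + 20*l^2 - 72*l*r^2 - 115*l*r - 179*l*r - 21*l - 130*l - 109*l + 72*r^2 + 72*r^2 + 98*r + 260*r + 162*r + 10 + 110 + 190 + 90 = -l^3 + 32*l^2 - 260*l + r^2*(144 - 72*l) + r*(17*l^2 - 294*l + 520) + 400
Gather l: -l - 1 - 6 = -l - 7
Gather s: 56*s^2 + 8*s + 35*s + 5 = 56*s^2 + 43*s + 5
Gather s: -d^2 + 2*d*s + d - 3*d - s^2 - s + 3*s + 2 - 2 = -d^2 - 2*d - s^2 + s*(2*d + 2)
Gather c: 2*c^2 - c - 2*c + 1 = 2*c^2 - 3*c + 1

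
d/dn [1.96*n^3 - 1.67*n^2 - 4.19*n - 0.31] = 5.88*n^2 - 3.34*n - 4.19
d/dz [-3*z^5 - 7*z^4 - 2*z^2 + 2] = z*(-15*z^3 - 28*z^2 - 4)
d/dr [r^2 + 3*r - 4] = 2*r + 3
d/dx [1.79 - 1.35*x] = -1.35000000000000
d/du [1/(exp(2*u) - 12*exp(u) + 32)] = 2*(6 - exp(u))*exp(u)/(exp(2*u) - 12*exp(u) + 32)^2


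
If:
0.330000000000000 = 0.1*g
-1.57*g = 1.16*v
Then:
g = 3.30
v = -4.47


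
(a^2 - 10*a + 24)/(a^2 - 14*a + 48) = (a - 4)/(a - 8)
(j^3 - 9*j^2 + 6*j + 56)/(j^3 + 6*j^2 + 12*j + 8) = (j^2 - 11*j + 28)/(j^2 + 4*j + 4)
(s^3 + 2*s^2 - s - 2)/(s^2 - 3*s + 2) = (s^2 + 3*s + 2)/(s - 2)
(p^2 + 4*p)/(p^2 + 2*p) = (p + 4)/(p + 2)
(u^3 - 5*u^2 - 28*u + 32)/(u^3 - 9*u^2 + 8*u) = (u + 4)/u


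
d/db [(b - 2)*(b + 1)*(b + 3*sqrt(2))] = 3*b^2 - 2*b + 6*sqrt(2)*b - 3*sqrt(2) - 2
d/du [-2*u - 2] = -2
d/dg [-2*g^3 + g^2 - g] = -6*g^2 + 2*g - 1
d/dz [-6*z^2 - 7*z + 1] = -12*z - 7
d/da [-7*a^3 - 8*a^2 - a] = -21*a^2 - 16*a - 1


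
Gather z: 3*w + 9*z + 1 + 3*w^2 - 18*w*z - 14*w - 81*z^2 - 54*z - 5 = 3*w^2 - 11*w - 81*z^2 + z*(-18*w - 45) - 4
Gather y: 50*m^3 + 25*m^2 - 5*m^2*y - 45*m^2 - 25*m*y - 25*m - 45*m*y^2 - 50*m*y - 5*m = 50*m^3 - 20*m^2 - 45*m*y^2 - 30*m + y*(-5*m^2 - 75*m)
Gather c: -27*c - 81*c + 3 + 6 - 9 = -108*c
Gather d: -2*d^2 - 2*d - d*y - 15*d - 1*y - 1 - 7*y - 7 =-2*d^2 + d*(-y - 17) - 8*y - 8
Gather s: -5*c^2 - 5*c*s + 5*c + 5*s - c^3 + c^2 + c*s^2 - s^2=-c^3 - 4*c^2 + 5*c + s^2*(c - 1) + s*(5 - 5*c)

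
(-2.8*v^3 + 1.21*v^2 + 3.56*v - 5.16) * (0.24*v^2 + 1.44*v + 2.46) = -0.672*v^5 - 3.7416*v^4 - 4.2912*v^3 + 6.8646*v^2 + 1.3272*v - 12.6936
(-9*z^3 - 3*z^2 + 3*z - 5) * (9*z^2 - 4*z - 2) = -81*z^5 + 9*z^4 + 57*z^3 - 51*z^2 + 14*z + 10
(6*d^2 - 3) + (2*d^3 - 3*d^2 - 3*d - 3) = 2*d^3 + 3*d^2 - 3*d - 6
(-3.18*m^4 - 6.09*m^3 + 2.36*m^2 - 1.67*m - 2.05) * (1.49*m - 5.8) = -4.7382*m^5 + 9.3699*m^4 + 38.8384*m^3 - 16.1763*m^2 + 6.6315*m + 11.89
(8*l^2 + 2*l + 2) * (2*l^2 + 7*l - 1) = 16*l^4 + 60*l^3 + 10*l^2 + 12*l - 2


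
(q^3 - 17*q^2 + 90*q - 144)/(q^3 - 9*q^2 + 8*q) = (q^2 - 9*q + 18)/(q*(q - 1))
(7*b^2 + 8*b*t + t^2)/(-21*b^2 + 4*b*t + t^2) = (b + t)/(-3*b + t)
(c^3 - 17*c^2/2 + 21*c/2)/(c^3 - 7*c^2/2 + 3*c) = (c - 7)/(c - 2)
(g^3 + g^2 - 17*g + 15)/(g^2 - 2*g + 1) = (g^2 + 2*g - 15)/(g - 1)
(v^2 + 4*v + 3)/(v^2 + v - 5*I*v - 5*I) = (v + 3)/(v - 5*I)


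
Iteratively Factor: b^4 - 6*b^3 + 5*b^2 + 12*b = (b)*(b^3 - 6*b^2 + 5*b + 12) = b*(b - 3)*(b^2 - 3*b - 4) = b*(b - 3)*(b + 1)*(b - 4)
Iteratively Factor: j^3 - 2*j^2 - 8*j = (j)*(j^2 - 2*j - 8) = j*(j - 4)*(j + 2)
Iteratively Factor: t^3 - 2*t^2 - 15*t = (t - 5)*(t^2 + 3*t) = (t - 5)*(t + 3)*(t)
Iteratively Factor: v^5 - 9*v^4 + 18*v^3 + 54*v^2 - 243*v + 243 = (v - 3)*(v^4 - 6*v^3 + 54*v - 81) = (v - 3)^2*(v^3 - 3*v^2 - 9*v + 27) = (v - 3)^3*(v^2 - 9) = (v - 3)^3*(v + 3)*(v - 3)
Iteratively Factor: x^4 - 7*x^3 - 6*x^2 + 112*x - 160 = (x + 4)*(x^3 - 11*x^2 + 38*x - 40) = (x - 5)*(x + 4)*(x^2 - 6*x + 8) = (x - 5)*(x - 4)*(x + 4)*(x - 2)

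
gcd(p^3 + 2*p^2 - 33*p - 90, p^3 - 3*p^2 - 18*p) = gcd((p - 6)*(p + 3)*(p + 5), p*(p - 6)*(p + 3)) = p^2 - 3*p - 18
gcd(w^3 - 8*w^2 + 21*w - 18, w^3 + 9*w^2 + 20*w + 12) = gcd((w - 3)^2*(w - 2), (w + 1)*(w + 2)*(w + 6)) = 1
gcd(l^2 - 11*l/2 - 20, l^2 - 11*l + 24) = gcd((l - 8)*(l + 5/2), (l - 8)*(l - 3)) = l - 8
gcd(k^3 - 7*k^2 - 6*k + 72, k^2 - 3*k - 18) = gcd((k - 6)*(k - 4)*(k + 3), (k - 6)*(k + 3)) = k^2 - 3*k - 18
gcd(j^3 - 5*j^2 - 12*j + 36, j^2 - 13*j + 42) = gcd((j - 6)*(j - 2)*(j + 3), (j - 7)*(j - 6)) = j - 6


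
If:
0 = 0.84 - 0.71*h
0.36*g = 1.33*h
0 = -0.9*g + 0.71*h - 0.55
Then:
No Solution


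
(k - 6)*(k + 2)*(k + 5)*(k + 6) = k^4 + 7*k^3 - 26*k^2 - 252*k - 360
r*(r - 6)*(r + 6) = r^3 - 36*r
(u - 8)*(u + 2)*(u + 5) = u^3 - u^2 - 46*u - 80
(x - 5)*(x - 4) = x^2 - 9*x + 20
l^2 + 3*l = l*(l + 3)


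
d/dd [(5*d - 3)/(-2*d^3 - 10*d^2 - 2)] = (-5*d^3 - 25*d^2 + d*(3*d + 10)*(5*d - 3) - 5)/(2*(d^3 + 5*d^2 + 1)^2)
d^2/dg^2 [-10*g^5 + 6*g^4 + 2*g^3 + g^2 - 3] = -200*g^3 + 72*g^2 + 12*g + 2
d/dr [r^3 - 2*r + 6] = 3*r^2 - 2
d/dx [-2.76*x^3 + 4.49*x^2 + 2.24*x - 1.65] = -8.28*x^2 + 8.98*x + 2.24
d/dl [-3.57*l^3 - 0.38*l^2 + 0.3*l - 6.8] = -10.71*l^2 - 0.76*l + 0.3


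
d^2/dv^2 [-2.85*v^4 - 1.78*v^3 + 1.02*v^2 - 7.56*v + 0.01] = -34.2*v^2 - 10.68*v + 2.04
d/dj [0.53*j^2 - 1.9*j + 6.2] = 1.06*j - 1.9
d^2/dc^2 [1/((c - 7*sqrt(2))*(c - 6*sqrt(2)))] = 2*(3*c^2 - 39*sqrt(2)*c + 254)/(c^6 - 39*sqrt(2)*c^5 + 1266*c^4 - 10946*sqrt(2)*c^3 + 106344*c^2 - 275184*sqrt(2)*c + 592704)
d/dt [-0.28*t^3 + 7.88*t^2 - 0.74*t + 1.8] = -0.84*t^2 + 15.76*t - 0.74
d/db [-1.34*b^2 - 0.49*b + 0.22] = -2.68*b - 0.49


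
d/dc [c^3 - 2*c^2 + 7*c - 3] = 3*c^2 - 4*c + 7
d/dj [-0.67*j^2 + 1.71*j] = 1.71 - 1.34*j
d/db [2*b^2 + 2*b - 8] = 4*b + 2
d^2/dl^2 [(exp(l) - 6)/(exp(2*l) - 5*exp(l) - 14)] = (exp(4*l) - 19*exp(3*l) + 174*exp(2*l) - 556*exp(l) + 616)*exp(l)/(exp(6*l) - 15*exp(5*l) + 33*exp(4*l) + 295*exp(3*l) - 462*exp(2*l) - 2940*exp(l) - 2744)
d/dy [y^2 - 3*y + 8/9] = 2*y - 3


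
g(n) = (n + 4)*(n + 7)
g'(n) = 2*n + 11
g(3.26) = 74.49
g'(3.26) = 17.52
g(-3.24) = 2.86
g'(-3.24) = 4.52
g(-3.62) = 1.28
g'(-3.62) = 3.76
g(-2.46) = 6.99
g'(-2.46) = 6.08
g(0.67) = 35.82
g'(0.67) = 12.34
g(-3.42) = 2.08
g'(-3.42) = 4.16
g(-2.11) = 9.24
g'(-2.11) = 6.78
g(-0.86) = 19.28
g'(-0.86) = 9.28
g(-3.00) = 4.00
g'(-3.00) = 5.00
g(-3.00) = 4.00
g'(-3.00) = 5.00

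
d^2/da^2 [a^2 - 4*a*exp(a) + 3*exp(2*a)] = -4*a*exp(a) + 12*exp(2*a) - 8*exp(a) + 2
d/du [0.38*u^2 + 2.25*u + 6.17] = 0.76*u + 2.25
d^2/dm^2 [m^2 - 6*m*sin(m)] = 6*m*sin(m) - 12*cos(m) + 2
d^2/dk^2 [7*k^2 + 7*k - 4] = 14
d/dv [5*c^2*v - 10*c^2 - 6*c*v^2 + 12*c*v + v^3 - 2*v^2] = 5*c^2 - 12*c*v + 12*c + 3*v^2 - 4*v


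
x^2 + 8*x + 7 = (x + 1)*(x + 7)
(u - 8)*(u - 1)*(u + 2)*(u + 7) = u^4 - 59*u^2 - 54*u + 112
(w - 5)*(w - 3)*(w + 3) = w^3 - 5*w^2 - 9*w + 45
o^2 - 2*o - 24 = (o - 6)*(o + 4)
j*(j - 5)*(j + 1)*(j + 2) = j^4 - 2*j^3 - 13*j^2 - 10*j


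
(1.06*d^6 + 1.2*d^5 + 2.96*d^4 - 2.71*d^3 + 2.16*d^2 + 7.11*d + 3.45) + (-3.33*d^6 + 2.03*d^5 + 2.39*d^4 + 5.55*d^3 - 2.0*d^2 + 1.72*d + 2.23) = -2.27*d^6 + 3.23*d^5 + 5.35*d^4 + 2.84*d^3 + 0.16*d^2 + 8.83*d + 5.68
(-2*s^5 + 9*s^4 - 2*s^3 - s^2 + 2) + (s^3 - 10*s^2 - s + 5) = -2*s^5 + 9*s^4 - s^3 - 11*s^2 - s + 7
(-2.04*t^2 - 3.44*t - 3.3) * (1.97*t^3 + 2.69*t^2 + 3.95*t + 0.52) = -4.0188*t^5 - 12.2644*t^4 - 23.8126*t^3 - 23.5258*t^2 - 14.8238*t - 1.716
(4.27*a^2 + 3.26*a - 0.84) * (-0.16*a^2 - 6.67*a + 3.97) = -0.6832*a^4 - 29.0025*a^3 - 4.6579*a^2 + 18.545*a - 3.3348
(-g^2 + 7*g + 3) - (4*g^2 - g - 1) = -5*g^2 + 8*g + 4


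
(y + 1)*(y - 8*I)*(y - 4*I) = y^3 + y^2 - 12*I*y^2 - 32*y - 12*I*y - 32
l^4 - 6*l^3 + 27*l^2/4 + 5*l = l*(l - 4)*(l - 5/2)*(l + 1/2)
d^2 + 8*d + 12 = (d + 2)*(d + 6)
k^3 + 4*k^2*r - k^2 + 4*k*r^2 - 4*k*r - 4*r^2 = (k - 1)*(k + 2*r)^2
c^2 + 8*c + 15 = (c + 3)*(c + 5)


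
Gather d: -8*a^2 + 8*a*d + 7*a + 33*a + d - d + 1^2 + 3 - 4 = -8*a^2 + 8*a*d + 40*a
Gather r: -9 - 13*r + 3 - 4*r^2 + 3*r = -4*r^2 - 10*r - 6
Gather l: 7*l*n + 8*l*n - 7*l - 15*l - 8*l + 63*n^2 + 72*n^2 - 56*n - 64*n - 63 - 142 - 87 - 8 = l*(15*n - 30) + 135*n^2 - 120*n - 300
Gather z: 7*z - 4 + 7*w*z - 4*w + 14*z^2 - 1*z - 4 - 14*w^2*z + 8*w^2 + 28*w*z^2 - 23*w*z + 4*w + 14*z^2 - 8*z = 8*w^2 + z^2*(28*w + 28) + z*(-14*w^2 - 16*w - 2) - 8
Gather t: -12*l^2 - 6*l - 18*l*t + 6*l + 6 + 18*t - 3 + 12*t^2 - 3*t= -12*l^2 + 12*t^2 + t*(15 - 18*l) + 3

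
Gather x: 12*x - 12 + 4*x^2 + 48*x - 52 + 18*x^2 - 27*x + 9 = 22*x^2 + 33*x - 55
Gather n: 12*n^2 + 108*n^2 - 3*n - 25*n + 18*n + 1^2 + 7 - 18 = 120*n^2 - 10*n - 10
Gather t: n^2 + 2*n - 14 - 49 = n^2 + 2*n - 63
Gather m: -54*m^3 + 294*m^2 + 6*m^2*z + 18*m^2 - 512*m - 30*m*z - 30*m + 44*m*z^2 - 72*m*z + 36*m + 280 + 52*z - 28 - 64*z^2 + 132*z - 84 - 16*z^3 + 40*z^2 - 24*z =-54*m^3 + m^2*(6*z + 312) + m*(44*z^2 - 102*z - 506) - 16*z^3 - 24*z^2 + 160*z + 168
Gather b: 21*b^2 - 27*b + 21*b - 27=21*b^2 - 6*b - 27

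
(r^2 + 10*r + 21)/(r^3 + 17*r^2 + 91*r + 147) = 1/(r + 7)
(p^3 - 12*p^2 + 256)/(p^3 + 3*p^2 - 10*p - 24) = (p^2 - 16*p + 64)/(p^2 - p - 6)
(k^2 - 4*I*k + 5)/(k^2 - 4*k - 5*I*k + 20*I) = (k + I)/(k - 4)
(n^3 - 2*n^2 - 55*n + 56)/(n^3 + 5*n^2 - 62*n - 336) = (n - 1)/(n + 6)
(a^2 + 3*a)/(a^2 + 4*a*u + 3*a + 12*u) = a/(a + 4*u)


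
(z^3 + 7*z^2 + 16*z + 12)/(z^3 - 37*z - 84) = (z^2 + 4*z + 4)/(z^2 - 3*z - 28)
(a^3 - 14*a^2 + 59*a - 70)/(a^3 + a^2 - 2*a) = (a^3 - 14*a^2 + 59*a - 70)/(a*(a^2 + a - 2))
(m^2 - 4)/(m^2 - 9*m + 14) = (m + 2)/(m - 7)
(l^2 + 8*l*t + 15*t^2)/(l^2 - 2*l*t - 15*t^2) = (-l - 5*t)/(-l + 5*t)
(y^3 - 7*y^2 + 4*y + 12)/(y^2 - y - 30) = (y^2 - y - 2)/(y + 5)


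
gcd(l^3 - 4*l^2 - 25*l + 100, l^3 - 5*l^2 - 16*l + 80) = l^2 - 9*l + 20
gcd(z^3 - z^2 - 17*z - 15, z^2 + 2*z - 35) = z - 5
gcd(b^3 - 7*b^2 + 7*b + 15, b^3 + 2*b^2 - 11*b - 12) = b^2 - 2*b - 3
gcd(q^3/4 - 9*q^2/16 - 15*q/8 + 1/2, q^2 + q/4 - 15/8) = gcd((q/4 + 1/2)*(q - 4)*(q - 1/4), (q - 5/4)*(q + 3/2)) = 1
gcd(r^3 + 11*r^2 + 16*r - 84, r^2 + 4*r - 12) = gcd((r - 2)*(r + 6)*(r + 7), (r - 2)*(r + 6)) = r^2 + 4*r - 12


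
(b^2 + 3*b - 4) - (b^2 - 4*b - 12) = 7*b + 8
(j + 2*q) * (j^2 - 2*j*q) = j^3 - 4*j*q^2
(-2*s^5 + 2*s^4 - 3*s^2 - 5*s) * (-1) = 2*s^5 - 2*s^4 + 3*s^2 + 5*s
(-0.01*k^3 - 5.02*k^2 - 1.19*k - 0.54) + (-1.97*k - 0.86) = -0.01*k^3 - 5.02*k^2 - 3.16*k - 1.4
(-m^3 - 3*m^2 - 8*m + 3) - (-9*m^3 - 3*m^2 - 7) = 8*m^3 - 8*m + 10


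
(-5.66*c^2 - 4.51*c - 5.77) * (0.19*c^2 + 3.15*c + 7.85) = -1.0754*c^4 - 18.6859*c^3 - 59.7338*c^2 - 53.579*c - 45.2945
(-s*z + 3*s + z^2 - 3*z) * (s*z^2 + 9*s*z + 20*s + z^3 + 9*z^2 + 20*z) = -s^2*z^3 - 6*s^2*z^2 + 7*s^2*z + 60*s^2 + z^5 + 6*z^4 - 7*z^3 - 60*z^2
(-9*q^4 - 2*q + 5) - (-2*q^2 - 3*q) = -9*q^4 + 2*q^2 + q + 5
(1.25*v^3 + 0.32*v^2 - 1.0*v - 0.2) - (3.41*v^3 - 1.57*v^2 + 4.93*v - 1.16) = -2.16*v^3 + 1.89*v^2 - 5.93*v + 0.96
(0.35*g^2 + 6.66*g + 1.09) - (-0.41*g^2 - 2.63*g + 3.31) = 0.76*g^2 + 9.29*g - 2.22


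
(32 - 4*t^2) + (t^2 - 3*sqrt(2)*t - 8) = -3*t^2 - 3*sqrt(2)*t + 24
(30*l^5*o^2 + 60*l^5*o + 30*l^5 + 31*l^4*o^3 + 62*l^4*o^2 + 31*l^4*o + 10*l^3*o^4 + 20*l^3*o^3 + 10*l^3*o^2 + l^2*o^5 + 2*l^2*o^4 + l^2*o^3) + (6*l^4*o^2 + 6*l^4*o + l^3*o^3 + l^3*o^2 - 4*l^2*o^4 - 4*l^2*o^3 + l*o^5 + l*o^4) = 30*l^5*o^2 + 60*l^5*o + 30*l^5 + 31*l^4*o^3 + 68*l^4*o^2 + 37*l^4*o + 10*l^3*o^4 + 21*l^3*o^3 + 11*l^3*o^2 + l^2*o^5 - 2*l^2*o^4 - 3*l^2*o^3 + l*o^5 + l*o^4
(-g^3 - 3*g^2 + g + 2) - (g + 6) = -g^3 - 3*g^2 - 4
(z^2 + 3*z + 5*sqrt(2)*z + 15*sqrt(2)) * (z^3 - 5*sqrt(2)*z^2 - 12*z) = z^5 + 3*z^4 - 62*z^3 - 186*z^2 - 60*sqrt(2)*z^2 - 180*sqrt(2)*z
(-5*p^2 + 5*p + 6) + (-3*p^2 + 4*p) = -8*p^2 + 9*p + 6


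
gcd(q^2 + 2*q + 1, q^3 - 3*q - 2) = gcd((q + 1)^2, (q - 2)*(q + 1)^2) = q^2 + 2*q + 1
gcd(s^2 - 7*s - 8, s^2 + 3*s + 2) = s + 1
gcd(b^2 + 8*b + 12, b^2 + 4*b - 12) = b + 6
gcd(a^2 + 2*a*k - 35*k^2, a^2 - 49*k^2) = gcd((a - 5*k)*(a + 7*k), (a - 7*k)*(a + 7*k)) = a + 7*k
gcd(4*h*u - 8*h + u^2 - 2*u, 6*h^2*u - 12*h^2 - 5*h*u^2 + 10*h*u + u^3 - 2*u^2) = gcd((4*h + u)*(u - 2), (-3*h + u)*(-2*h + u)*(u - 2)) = u - 2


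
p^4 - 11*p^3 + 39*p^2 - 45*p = p*(p - 5)*(p - 3)^2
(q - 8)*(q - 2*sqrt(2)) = q^2 - 8*q - 2*sqrt(2)*q + 16*sqrt(2)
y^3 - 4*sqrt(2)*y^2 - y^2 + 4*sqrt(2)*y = y*(y - 1)*(y - 4*sqrt(2))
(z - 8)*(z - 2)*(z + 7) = z^3 - 3*z^2 - 54*z + 112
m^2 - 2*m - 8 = (m - 4)*(m + 2)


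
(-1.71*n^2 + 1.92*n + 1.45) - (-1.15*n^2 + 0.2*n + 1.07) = -0.56*n^2 + 1.72*n + 0.38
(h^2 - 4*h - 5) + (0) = h^2 - 4*h - 5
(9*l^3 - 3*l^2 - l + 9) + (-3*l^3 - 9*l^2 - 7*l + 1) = 6*l^3 - 12*l^2 - 8*l + 10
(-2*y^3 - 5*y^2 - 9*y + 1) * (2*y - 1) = -4*y^4 - 8*y^3 - 13*y^2 + 11*y - 1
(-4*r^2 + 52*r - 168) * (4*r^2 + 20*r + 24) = -16*r^4 + 128*r^3 + 272*r^2 - 2112*r - 4032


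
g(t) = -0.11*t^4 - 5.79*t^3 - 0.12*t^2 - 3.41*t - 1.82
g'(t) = -0.44*t^3 - 17.37*t^2 - 0.24*t - 3.41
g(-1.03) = 7.77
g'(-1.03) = -21.11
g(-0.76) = 3.21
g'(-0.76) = -13.07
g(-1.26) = 13.59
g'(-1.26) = -29.80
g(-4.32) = 439.16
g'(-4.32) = -291.07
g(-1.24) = 13.00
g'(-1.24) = -28.98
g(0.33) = -3.17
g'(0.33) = -5.40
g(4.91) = -770.75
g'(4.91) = -475.43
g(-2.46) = 88.01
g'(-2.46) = -101.39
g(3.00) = -178.37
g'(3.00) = -172.34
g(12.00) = -12346.10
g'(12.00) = -3267.89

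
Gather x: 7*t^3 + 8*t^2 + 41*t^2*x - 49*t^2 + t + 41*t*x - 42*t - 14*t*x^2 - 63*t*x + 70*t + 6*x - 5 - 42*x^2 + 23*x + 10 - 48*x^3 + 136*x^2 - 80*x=7*t^3 - 41*t^2 + 29*t - 48*x^3 + x^2*(94 - 14*t) + x*(41*t^2 - 22*t - 51) + 5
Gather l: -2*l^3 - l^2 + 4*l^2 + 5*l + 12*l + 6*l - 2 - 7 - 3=-2*l^3 + 3*l^2 + 23*l - 12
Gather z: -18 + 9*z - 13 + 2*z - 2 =11*z - 33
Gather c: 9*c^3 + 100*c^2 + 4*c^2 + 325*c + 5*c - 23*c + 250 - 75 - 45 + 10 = 9*c^3 + 104*c^2 + 307*c + 140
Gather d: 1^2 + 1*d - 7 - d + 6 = 0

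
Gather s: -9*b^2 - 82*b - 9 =-9*b^2 - 82*b - 9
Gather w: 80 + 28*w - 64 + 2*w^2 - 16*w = 2*w^2 + 12*w + 16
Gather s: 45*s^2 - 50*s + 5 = 45*s^2 - 50*s + 5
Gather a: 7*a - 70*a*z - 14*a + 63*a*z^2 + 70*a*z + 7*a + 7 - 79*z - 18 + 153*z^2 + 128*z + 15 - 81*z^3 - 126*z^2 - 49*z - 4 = 63*a*z^2 - 81*z^3 + 27*z^2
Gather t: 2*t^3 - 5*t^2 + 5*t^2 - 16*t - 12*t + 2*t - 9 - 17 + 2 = 2*t^3 - 26*t - 24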